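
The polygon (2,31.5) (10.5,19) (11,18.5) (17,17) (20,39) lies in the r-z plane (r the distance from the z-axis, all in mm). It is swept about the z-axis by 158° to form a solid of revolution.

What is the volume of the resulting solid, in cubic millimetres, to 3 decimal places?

Volume = 7605.746 mm³

Profile (r,z), 5 vertices: (2,31.5) (10.5,19) (11,18.5) (17,17) (20,39)
edge 0: (2,31.5)→(10.5,19)  cross = 2·19 − 10.5·31.5 = -292.7500; (r_i+r_j)·cross = 12.5·-292.7500 = -3659.3750
edge 1: (10.5,19)→(11,18.5)  cross = 10.5·18.5 − 11·19 = -14.7500; (r_i+r_j)·cross = 21.5·-14.7500 = -317.1250
edge 2: (11,18.5)→(17,17)  cross = 11·17 − 17·18.5 = -127.5000; (r_i+r_j)·cross = 28·-127.5000 = -3570.0000
edge 3: (17,17)→(20,39)  cross = 17·39 − 20·17 = 323.0000; (r_i+r_j)·cross = 37·323.0000 = 11951.0000
edge 4: (20,39)→(2,31.5)  cross = 20·31.5 − 2·39 = 552.0000; (r_i+r_j)·cross = 22·552.0000 = 12144.0000
Σcross = 440.0000 → A = |Σcross|/2 = 220.0000 mm²
Σ(r_i+r_j)·cross = 16548.5000 → first moment M = |Σ|/6 = 2758.0833
R_c = M/A = 2758.0833/220.0000 = 12.5367 mm
θ = 158° = 2.757620 rad
V = θ·R_c·A = 2.757620·12.5367·220.0000 = 7605.746 mm³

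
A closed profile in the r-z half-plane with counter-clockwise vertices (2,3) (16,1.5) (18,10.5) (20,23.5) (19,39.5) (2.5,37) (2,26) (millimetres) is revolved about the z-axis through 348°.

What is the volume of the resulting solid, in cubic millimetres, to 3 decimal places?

Profile (r,z), 7 vertices: (2,3) (16,1.5) (18,10.5) (20,23.5) (19,39.5) (2.5,37) (2,26)
edge 0: (2,3)→(16,1.5)  cross = 2·1.5 − 16·3 = -45.0000; (r_i+r_j)·cross = 18·-45.0000 = -810.0000
edge 1: (16,1.5)→(18,10.5)  cross = 16·10.5 − 18·1.5 = 141.0000; (r_i+r_j)·cross = 34·141.0000 = 4794.0000
edge 2: (18,10.5)→(20,23.5)  cross = 18·23.5 − 20·10.5 = 213.0000; (r_i+r_j)·cross = 38·213.0000 = 8094.0000
edge 3: (20,23.5)→(19,39.5)  cross = 20·39.5 − 19·23.5 = 343.5000; (r_i+r_j)·cross = 39·343.5000 = 13396.5000
edge 4: (19,39.5)→(2.5,37)  cross = 19·37 − 2.5·39.5 = 604.2500; (r_i+r_j)·cross = 21.5·604.2500 = 12991.3750
edge 5: (2.5,37)→(2,26)  cross = 2.5·26 − 2·37 = -9.0000; (r_i+r_j)·cross = 4.5·-9.0000 = -40.5000
edge 6: (2,26)→(2,3)  cross = 2·3 − 2·26 = -46.0000; (r_i+r_j)·cross = 4·-46.0000 = -184.0000
Σcross = 1201.7500 → A = |Σcross|/2 = 600.8750 mm²
Σ(r_i+r_j)·cross = 38241.3750 → first moment M = |Σ|/6 = 6373.5625
R_c = M/A = 6373.5625/600.8750 = 10.6071 mm
θ = 348° = 6.073746 rad
V = θ·R_c·A = 6.073746·10.6071·600.8750 = 38711.398 mm³

Volume = 38711.398 mm³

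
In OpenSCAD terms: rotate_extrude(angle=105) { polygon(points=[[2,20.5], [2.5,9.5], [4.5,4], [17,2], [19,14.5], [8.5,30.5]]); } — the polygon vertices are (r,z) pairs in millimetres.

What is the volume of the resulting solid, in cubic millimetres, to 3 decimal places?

Volume = 5986.212 mm³

Profile (r,z), 6 vertices: (2,20.5) (2.5,9.5) (4.5,4) (17,2) (19,14.5) (8.5,30.5)
edge 0: (2,20.5)→(2.5,9.5)  cross = 2·9.5 − 2.5·20.5 = -32.2500; (r_i+r_j)·cross = 4.5·-32.2500 = -145.1250
edge 1: (2.5,9.5)→(4.5,4)  cross = 2.5·4 − 4.5·9.5 = -32.7500; (r_i+r_j)·cross = 7·-32.7500 = -229.2500
edge 2: (4.5,4)→(17,2)  cross = 4.5·2 − 17·4 = -59.0000; (r_i+r_j)·cross = 21.5·-59.0000 = -1268.5000
edge 3: (17,2)→(19,14.5)  cross = 17·14.5 − 19·2 = 208.5000; (r_i+r_j)·cross = 36·208.5000 = 7506.0000
edge 4: (19,14.5)→(8.5,30.5)  cross = 19·30.5 − 8.5·14.5 = 456.2500; (r_i+r_j)·cross = 27.5·456.2500 = 12546.8750
edge 5: (8.5,30.5)→(2,20.5)  cross = 8.5·20.5 − 2·30.5 = 113.2500; (r_i+r_j)·cross = 10.5·113.2500 = 1189.1250
Σcross = 654.0000 → A = |Σcross|/2 = 327.0000 mm²
Σ(r_i+r_j)·cross = 19599.1250 → first moment M = |Σ|/6 = 3266.5208
R_c = M/A = 3266.5208/327.0000 = 9.9894 mm
θ = 105° = 1.832596 rad
V = θ·R_c·A = 1.832596·9.9894·327.0000 = 5986.212 mm³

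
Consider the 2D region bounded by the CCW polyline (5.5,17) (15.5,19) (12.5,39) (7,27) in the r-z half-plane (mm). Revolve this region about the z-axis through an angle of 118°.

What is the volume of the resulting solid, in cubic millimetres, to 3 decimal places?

Profile (r,z), 4 vertices: (5.5,17) (15.5,19) (12.5,39) (7,27)
edge 0: (5.5,17)→(15.5,19)  cross = 5.5·19 − 15.5·17 = -159.0000; (r_i+r_j)·cross = 21·-159.0000 = -3339.0000
edge 1: (15.5,19)→(12.5,39)  cross = 15.5·39 − 12.5·19 = 367.0000; (r_i+r_j)·cross = 28·367.0000 = 10276.0000
edge 2: (12.5,39)→(7,27)  cross = 12.5·27 − 7·39 = 64.5000; (r_i+r_j)·cross = 19.5·64.5000 = 1257.7500
edge 3: (7,27)→(5.5,17)  cross = 7·17 − 5.5·27 = -29.5000; (r_i+r_j)·cross = 12.5·-29.5000 = -368.7500
Σcross = 243.0000 → A = |Σcross|/2 = 121.5000 mm²
Σ(r_i+r_j)·cross = 7826.0000 → first moment M = |Σ|/6 = 1304.3333
R_c = M/A = 1304.3333/121.5000 = 10.7353 mm
θ = 118° = 2.059489 rad
V = θ·R_c·A = 2.059489·10.7353·121.5000 = 2686.260 mm³

Volume = 2686.260 mm³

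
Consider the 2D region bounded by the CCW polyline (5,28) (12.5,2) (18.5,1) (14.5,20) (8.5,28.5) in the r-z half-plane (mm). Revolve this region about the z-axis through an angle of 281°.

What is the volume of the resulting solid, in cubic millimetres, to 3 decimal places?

Volume = 9731.915 mm³

Profile (r,z), 5 vertices: (5,28) (12.5,2) (18.5,1) (14.5,20) (8.5,28.5)
edge 0: (5,28)→(12.5,2)  cross = 5·2 − 12.5·28 = -340.0000; (r_i+r_j)·cross = 17.5·-340.0000 = -5950.0000
edge 1: (12.5,2)→(18.5,1)  cross = 12.5·1 − 18.5·2 = -24.5000; (r_i+r_j)·cross = 31·-24.5000 = -759.5000
edge 2: (18.5,1)→(14.5,20)  cross = 18.5·20 − 14.5·1 = 355.5000; (r_i+r_j)·cross = 33·355.5000 = 11731.5000
edge 3: (14.5,20)→(8.5,28.5)  cross = 14.5·28.5 − 8.5·20 = 243.2500; (r_i+r_j)·cross = 23·243.2500 = 5594.7500
edge 4: (8.5,28.5)→(5,28)  cross = 8.5·28 − 5·28.5 = 95.5000; (r_i+r_j)·cross = 13.5·95.5000 = 1289.2500
Σcross = 329.7500 → A = |Σcross|/2 = 164.8750 mm²
Σ(r_i+r_j)·cross = 11906.0000 → first moment M = |Σ|/6 = 1984.3333
R_c = M/A = 1984.3333/164.8750 = 12.0354 mm
θ = 281° = 4.904375 rad
V = θ·R_c·A = 4.904375·12.0354·164.8750 = 9731.915 mm³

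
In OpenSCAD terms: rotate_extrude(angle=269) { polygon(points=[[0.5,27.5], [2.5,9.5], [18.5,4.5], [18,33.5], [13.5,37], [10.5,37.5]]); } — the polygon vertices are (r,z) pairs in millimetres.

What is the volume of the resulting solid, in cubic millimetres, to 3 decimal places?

Volume = 22337.722 mm³

Profile (r,z), 6 vertices: (0.5,27.5) (2.5,9.5) (18.5,4.5) (18,33.5) (13.5,37) (10.5,37.5)
edge 0: (0.5,27.5)→(2.5,9.5)  cross = 0.5·9.5 − 2.5·27.5 = -64.0000; (r_i+r_j)·cross = 3·-64.0000 = -192.0000
edge 1: (2.5,9.5)→(18.5,4.5)  cross = 2.5·4.5 − 18.5·9.5 = -164.5000; (r_i+r_j)·cross = 21·-164.5000 = -3454.5000
edge 2: (18.5,4.5)→(18,33.5)  cross = 18.5·33.5 − 18·4.5 = 538.7500; (r_i+r_j)·cross = 36.5·538.7500 = 19664.3750
edge 3: (18,33.5)→(13.5,37)  cross = 18·37 − 13.5·33.5 = 213.7500; (r_i+r_j)·cross = 31.5·213.7500 = 6733.1250
edge 4: (13.5,37)→(10.5,37.5)  cross = 13.5·37.5 − 10.5·37 = 117.7500; (r_i+r_j)·cross = 24·117.7500 = 2826.0000
edge 5: (10.5,37.5)→(0.5,27.5)  cross = 10.5·27.5 − 0.5·37.5 = 270.0000; (r_i+r_j)·cross = 11·270.0000 = 2970.0000
Σcross = 911.7500 → A = |Σcross|/2 = 455.8750 mm²
Σ(r_i+r_j)·cross = 28547.0000 → first moment M = |Σ|/6 = 4757.8333
R_c = M/A = 4757.8333/455.8750 = 10.4367 mm
θ = 269° = 4.694936 rad
V = θ·R_c·A = 4.694936·10.4367·455.8750 = 22337.722 mm³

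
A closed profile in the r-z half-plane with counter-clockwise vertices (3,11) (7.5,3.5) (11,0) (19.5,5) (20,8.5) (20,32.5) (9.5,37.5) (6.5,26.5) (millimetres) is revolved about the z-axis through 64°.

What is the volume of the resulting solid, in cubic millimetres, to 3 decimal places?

Profile (r,z), 8 vertices: (3,11) (7.5,3.5) (11,0) (19.5,5) (20,8.5) (20,32.5) (9.5,37.5) (6.5,26.5)
edge 0: (3,11)→(7.5,3.5)  cross = 3·3.5 − 7.5·11 = -72.0000; (r_i+r_j)·cross = 10.5·-72.0000 = -756.0000
edge 1: (7.5,3.5)→(11,0)  cross = 7.5·0 − 11·3.5 = -38.5000; (r_i+r_j)·cross = 18.5·-38.5000 = -712.2500
edge 2: (11,0)→(19.5,5)  cross = 11·5 − 19.5·0 = 55.0000; (r_i+r_j)·cross = 30.5·55.0000 = 1677.5000
edge 3: (19.5,5)→(20,8.5)  cross = 19.5·8.5 − 20·5 = 65.7500; (r_i+r_j)·cross = 39.5·65.7500 = 2597.1250
edge 4: (20,8.5)→(20,32.5)  cross = 20·32.5 − 20·8.5 = 480.0000; (r_i+r_j)·cross = 40·480.0000 = 19200.0000
edge 5: (20,32.5)→(9.5,37.5)  cross = 20·37.5 − 9.5·32.5 = 441.2500; (r_i+r_j)·cross = 29.5·441.2500 = 13016.8750
edge 6: (9.5,37.5)→(6.5,26.5)  cross = 9.5·26.5 − 6.5·37.5 = 8.0000; (r_i+r_j)·cross = 16·8.0000 = 128.0000
edge 7: (6.5,26.5)→(3,11)  cross = 6.5·11 − 3·26.5 = -8.0000; (r_i+r_j)·cross = 9.5·-8.0000 = -76.0000
Σcross = 931.5000 → A = |Σcross|/2 = 465.7500 mm²
Σ(r_i+r_j)·cross = 35075.2500 → first moment M = |Σ|/6 = 5845.8750
R_c = M/A = 5845.8750/465.7500 = 12.5515 mm
θ = 64° = 1.117011 rad
V = θ·R_c·A = 1.117011·12.5515·465.7500 = 6529.905 mm³

Volume = 6529.905 mm³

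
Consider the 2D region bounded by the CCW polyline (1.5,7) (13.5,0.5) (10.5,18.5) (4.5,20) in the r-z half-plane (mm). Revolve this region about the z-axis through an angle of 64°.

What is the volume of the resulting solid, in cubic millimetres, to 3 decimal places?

Volume = 1186.265 mm³

Profile (r,z), 4 vertices: (1.5,7) (13.5,0.5) (10.5,18.5) (4.5,20)
edge 0: (1.5,7)→(13.5,0.5)  cross = 1.5·0.5 − 13.5·7 = -93.7500; (r_i+r_j)·cross = 15·-93.7500 = -1406.2500
edge 1: (13.5,0.5)→(10.5,18.5)  cross = 13.5·18.5 − 10.5·0.5 = 244.5000; (r_i+r_j)·cross = 24·244.5000 = 5868.0000
edge 2: (10.5,18.5)→(4.5,20)  cross = 10.5·20 − 4.5·18.5 = 126.7500; (r_i+r_j)·cross = 15·126.7500 = 1901.2500
edge 3: (4.5,20)→(1.5,7)  cross = 4.5·7 − 1.5·20 = 1.5000; (r_i+r_j)·cross = 6·1.5000 = 9.0000
Σcross = 279.0000 → A = |Σcross|/2 = 139.5000 mm²
Σ(r_i+r_j)·cross = 6372.0000 → first moment M = |Σ|/6 = 1062.0000
R_c = M/A = 1062.0000/139.5000 = 7.6129 mm
θ = 64° = 1.117011 rad
V = θ·R_c·A = 1.117011·7.6129·139.5000 = 1186.265 mm³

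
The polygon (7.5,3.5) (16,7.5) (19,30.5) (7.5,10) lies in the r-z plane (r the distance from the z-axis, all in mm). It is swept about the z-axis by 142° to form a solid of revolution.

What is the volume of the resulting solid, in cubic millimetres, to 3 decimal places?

Profile (r,z), 4 vertices: (7.5,3.5) (16,7.5) (19,30.5) (7.5,10)
edge 0: (7.5,3.5)→(16,7.5)  cross = 7.5·7.5 − 16·3.5 = 0.2500; (r_i+r_j)·cross = 23.5·0.2500 = 5.8750
edge 1: (16,7.5)→(19,30.5)  cross = 16·30.5 − 19·7.5 = 345.5000; (r_i+r_j)·cross = 35·345.5000 = 12092.5000
edge 2: (19,30.5)→(7.5,10)  cross = 19·10 − 7.5·30.5 = -38.7500; (r_i+r_j)·cross = 26.5·-38.7500 = -1026.8750
edge 3: (7.5,10)→(7.5,3.5)  cross = 7.5·3.5 − 7.5·10 = -48.7500; (r_i+r_j)·cross = 15·-48.7500 = -731.2500
Σcross = 258.2500 → A = |Σcross|/2 = 129.1250 mm²
Σ(r_i+r_j)·cross = 10340.2500 → first moment M = |Σ|/6 = 1723.3750
R_c = M/A = 1723.3750/129.1250 = 13.3466 mm
θ = 142° = 2.478368 rad
V = θ·R_c·A = 2.478368·13.3466·129.1250 = 4271.157 mm³

Volume = 4271.157 mm³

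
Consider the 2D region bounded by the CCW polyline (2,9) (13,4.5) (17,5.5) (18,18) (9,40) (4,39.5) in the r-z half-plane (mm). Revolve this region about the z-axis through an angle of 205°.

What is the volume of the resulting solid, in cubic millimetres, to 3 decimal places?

Volume = 13610.725 mm³

Profile (r,z), 6 vertices: (2,9) (13,4.5) (17,5.5) (18,18) (9,40) (4,39.5)
edge 0: (2,9)→(13,4.5)  cross = 2·4.5 − 13·9 = -108.0000; (r_i+r_j)·cross = 15·-108.0000 = -1620.0000
edge 1: (13,4.5)→(17,5.5)  cross = 13·5.5 − 17·4.5 = -5.0000; (r_i+r_j)·cross = 30·-5.0000 = -150.0000
edge 2: (17,5.5)→(18,18)  cross = 17·18 − 18·5.5 = 207.0000; (r_i+r_j)·cross = 35·207.0000 = 7245.0000
edge 3: (18,18)→(9,40)  cross = 18·40 − 9·18 = 558.0000; (r_i+r_j)·cross = 27·558.0000 = 15066.0000
edge 4: (9,40)→(4,39.5)  cross = 9·39.5 − 4·40 = 195.5000; (r_i+r_j)·cross = 13·195.5000 = 2541.5000
edge 5: (4,39.5)→(2,9)  cross = 4·9 − 2·39.5 = -43.0000; (r_i+r_j)·cross = 6·-43.0000 = -258.0000
Σcross = 804.5000 → A = |Σcross|/2 = 402.2500 mm²
Σ(r_i+r_j)·cross = 22824.5000 → first moment M = |Σ|/6 = 3804.0833
R_c = M/A = 3804.0833/402.2500 = 9.4570 mm
θ = 205° = 3.577925 rad
V = θ·R_c·A = 3.577925·9.4570·402.2500 = 13610.725 mm³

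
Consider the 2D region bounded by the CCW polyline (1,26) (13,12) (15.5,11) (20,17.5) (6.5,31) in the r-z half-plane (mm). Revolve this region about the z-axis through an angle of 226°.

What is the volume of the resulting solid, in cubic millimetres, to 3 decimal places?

Volume = 6889.958 mm³

Profile (r,z), 5 vertices: (1,26) (13,12) (15.5,11) (20,17.5) (6.5,31)
edge 0: (1,26)→(13,12)  cross = 1·12 − 13·26 = -326.0000; (r_i+r_j)·cross = 14·-326.0000 = -4564.0000
edge 1: (13,12)→(15.5,11)  cross = 13·11 − 15.5·12 = -43.0000; (r_i+r_j)·cross = 28.5·-43.0000 = -1225.5000
edge 2: (15.5,11)→(20,17.5)  cross = 15.5·17.5 − 20·11 = 51.2500; (r_i+r_j)·cross = 35.5·51.2500 = 1819.3750
edge 3: (20,17.5)→(6.5,31)  cross = 20·31 − 6.5·17.5 = 506.2500; (r_i+r_j)·cross = 26.5·506.2500 = 13415.6250
edge 4: (6.5,31)→(1,26)  cross = 6.5·26 − 1·31 = 138.0000; (r_i+r_j)·cross = 7.5·138.0000 = 1035.0000
Σcross = 326.5000 → A = |Σcross|/2 = 163.2500 mm²
Σ(r_i+r_j)·cross = 10480.5000 → first moment M = |Σ|/6 = 1746.7500
R_c = M/A = 1746.7500/163.2500 = 10.6998 mm
θ = 226° = 3.944444 rad
V = θ·R_c·A = 3.944444·10.6998·163.2500 = 6889.958 mm³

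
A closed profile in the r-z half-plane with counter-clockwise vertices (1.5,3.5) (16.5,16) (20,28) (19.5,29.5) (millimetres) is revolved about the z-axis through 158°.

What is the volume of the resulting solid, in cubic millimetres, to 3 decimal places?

Profile (r,z), 4 vertices: (1.5,3.5) (16.5,16) (20,28) (19.5,29.5)
edge 0: (1.5,3.5)→(16.5,16)  cross = 1.5·16 − 16.5·3.5 = -33.7500; (r_i+r_j)·cross = 18·-33.7500 = -607.5000
edge 1: (16.5,16)→(20,28)  cross = 16.5·28 − 20·16 = 142.0000; (r_i+r_j)·cross = 36.5·142.0000 = 5183.0000
edge 2: (20,28)→(19.5,29.5)  cross = 20·29.5 − 19.5·28 = 44.0000; (r_i+r_j)·cross = 39.5·44.0000 = 1738.0000
edge 3: (19.5,29.5)→(1.5,3.5)  cross = 19.5·3.5 − 1.5·29.5 = 24.0000; (r_i+r_j)·cross = 21·24.0000 = 504.0000
Σcross = 176.2500 → A = |Σcross|/2 = 88.1250 mm²
Σ(r_i+r_j)·cross = 6817.5000 → first moment M = |Σ|/6 = 1136.2500
R_c = M/A = 1136.2500/88.1250 = 12.8936 mm
θ = 158° = 2.757620 rad
V = θ·R_c·A = 2.757620·12.8936·88.1250 = 3133.346 mm³

Volume = 3133.346 mm³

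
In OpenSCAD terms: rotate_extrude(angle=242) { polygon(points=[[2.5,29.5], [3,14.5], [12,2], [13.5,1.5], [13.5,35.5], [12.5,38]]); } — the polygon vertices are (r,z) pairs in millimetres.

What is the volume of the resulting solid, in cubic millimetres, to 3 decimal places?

Volume = 10744.293 mm³

Profile (r,z), 6 vertices: (2.5,29.5) (3,14.5) (12,2) (13.5,1.5) (13.5,35.5) (12.5,38)
edge 0: (2.5,29.5)→(3,14.5)  cross = 2.5·14.5 − 3·29.5 = -52.2500; (r_i+r_j)·cross = 5.5·-52.2500 = -287.3750
edge 1: (3,14.5)→(12,2)  cross = 3·2 − 12·14.5 = -168.0000; (r_i+r_j)·cross = 15·-168.0000 = -2520.0000
edge 2: (12,2)→(13.5,1.5)  cross = 12·1.5 − 13.5·2 = -9.0000; (r_i+r_j)·cross = 25.5·-9.0000 = -229.5000
edge 3: (13.5,1.5)→(13.5,35.5)  cross = 13.5·35.5 − 13.5·1.5 = 459.0000; (r_i+r_j)·cross = 27·459.0000 = 12393.0000
edge 4: (13.5,35.5)→(12.5,38)  cross = 13.5·38 − 12.5·35.5 = 69.2500; (r_i+r_j)·cross = 26·69.2500 = 1800.5000
edge 5: (12.5,38)→(2.5,29.5)  cross = 12.5·29.5 − 2.5·38 = 273.7500; (r_i+r_j)·cross = 15·273.7500 = 4106.2500
Σcross = 572.7500 → A = |Σcross|/2 = 286.3750 mm²
Σ(r_i+r_j)·cross = 15262.8750 → first moment M = |Σ|/6 = 2543.8125
R_c = M/A = 2543.8125/286.3750 = 8.8828 mm
θ = 242° = 4.223697 rad
V = θ·R_c·A = 4.223697·8.8828·286.3750 = 10744.293 mm³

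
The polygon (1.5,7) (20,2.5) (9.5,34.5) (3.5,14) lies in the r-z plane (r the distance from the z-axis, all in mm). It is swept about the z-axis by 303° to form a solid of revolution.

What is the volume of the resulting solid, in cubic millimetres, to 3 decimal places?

Profile (r,z), 4 vertices: (1.5,7) (20,2.5) (9.5,34.5) (3.5,14)
edge 0: (1.5,7)→(20,2.5)  cross = 1.5·2.5 − 20·7 = -136.2500; (r_i+r_j)·cross = 21.5·-136.2500 = -2929.3750
edge 1: (20,2.5)→(9.5,34.5)  cross = 20·34.5 − 9.5·2.5 = 666.2500; (r_i+r_j)·cross = 29.5·666.2500 = 19654.3750
edge 2: (9.5,34.5)→(3.5,14)  cross = 9.5·14 − 3.5·34.5 = 12.2500; (r_i+r_j)·cross = 13·12.2500 = 159.2500
edge 3: (3.5,14)→(1.5,7)  cross = 3.5·7 − 1.5·14 = 3.5000; (r_i+r_j)·cross = 5·3.5000 = 17.5000
Σcross = 545.7500 → A = |Σcross|/2 = 272.8750 mm²
Σ(r_i+r_j)·cross = 16901.7500 → first moment M = |Σ|/6 = 2816.9583
R_c = M/A = 2816.9583/272.8750 = 10.3233 mm
θ = 303° = 5.288348 rad
V = θ·R_c·A = 5.288348·10.3233·272.8750 = 14897.055 mm³

Volume = 14897.055 mm³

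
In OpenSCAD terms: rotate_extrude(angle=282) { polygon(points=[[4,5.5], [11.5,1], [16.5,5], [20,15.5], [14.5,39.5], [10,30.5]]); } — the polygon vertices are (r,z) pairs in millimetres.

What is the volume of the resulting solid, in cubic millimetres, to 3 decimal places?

Volume = 21028.717 mm³

Profile (r,z), 6 vertices: (4,5.5) (11.5,1) (16.5,5) (20,15.5) (14.5,39.5) (10,30.5)
edge 0: (4,5.5)→(11.5,1)  cross = 4·1 − 11.5·5.5 = -59.2500; (r_i+r_j)·cross = 15.5·-59.2500 = -918.3750
edge 1: (11.5,1)→(16.5,5)  cross = 11.5·5 − 16.5·1 = 41.0000; (r_i+r_j)·cross = 28·41.0000 = 1148.0000
edge 2: (16.5,5)→(20,15.5)  cross = 16.5·15.5 − 20·5 = 155.7500; (r_i+r_j)·cross = 36.5·155.7500 = 5684.8750
edge 3: (20,15.5)→(14.5,39.5)  cross = 20·39.5 − 14.5·15.5 = 565.2500; (r_i+r_j)·cross = 34.5·565.2500 = 19501.1250
edge 4: (14.5,39.5)→(10,30.5)  cross = 14.5·30.5 − 10·39.5 = 47.2500; (r_i+r_j)·cross = 24.5·47.2500 = 1157.6250
edge 5: (10,30.5)→(4,5.5)  cross = 10·5.5 − 4·30.5 = -67.0000; (r_i+r_j)·cross = 14·-67.0000 = -938.0000
Σcross = 683.0000 → A = |Σcross|/2 = 341.5000 mm²
Σ(r_i+r_j)·cross = 25635.2500 → first moment M = |Σ|/6 = 4272.5417
R_c = M/A = 4272.5417/341.5000 = 12.5111 mm
θ = 282° = 4.921828 rad
V = θ·R_c·A = 4.921828·12.5111·341.5000 = 21028.717 mm³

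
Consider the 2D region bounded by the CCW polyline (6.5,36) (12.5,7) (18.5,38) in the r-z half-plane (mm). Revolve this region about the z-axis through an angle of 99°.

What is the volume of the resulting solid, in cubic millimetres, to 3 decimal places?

Profile (r,z), 3 vertices: (6.5,36) (12.5,7) (18.5,38)
edge 0: (6.5,36)→(12.5,7)  cross = 6.5·7 − 12.5·36 = -404.5000; (r_i+r_j)·cross = 19·-404.5000 = -7685.5000
edge 1: (12.5,7)→(18.5,38)  cross = 12.5·38 − 18.5·7 = 345.5000; (r_i+r_j)·cross = 31·345.5000 = 10710.5000
edge 2: (18.5,38)→(6.5,36)  cross = 18.5·36 − 6.5·38 = 419.0000; (r_i+r_j)·cross = 25·419.0000 = 10475.0000
Σcross = 360.0000 → A = |Σcross|/2 = 180.0000 mm²
Σ(r_i+r_j)·cross = 13500.0000 → first moment M = |Σ|/6 = 2250.0000
R_c = M/A = 2250.0000/180.0000 = 12.5000 mm
θ = 99° = 1.727876 rad
V = θ·R_c·A = 1.727876·12.5000·180.0000 = 3887.721 mm³

Volume = 3887.721 mm³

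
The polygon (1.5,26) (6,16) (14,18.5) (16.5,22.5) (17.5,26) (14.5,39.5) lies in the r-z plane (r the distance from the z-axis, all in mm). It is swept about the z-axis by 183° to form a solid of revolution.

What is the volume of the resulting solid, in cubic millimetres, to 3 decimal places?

Volume = 7125.642 mm³

Profile (r,z), 6 vertices: (1.5,26) (6,16) (14,18.5) (16.5,22.5) (17.5,26) (14.5,39.5)
edge 0: (1.5,26)→(6,16)  cross = 1.5·16 − 6·26 = -132.0000; (r_i+r_j)·cross = 7.5·-132.0000 = -990.0000
edge 1: (6,16)→(14,18.5)  cross = 6·18.5 − 14·16 = -113.0000; (r_i+r_j)·cross = 20·-113.0000 = -2260.0000
edge 2: (14,18.5)→(16.5,22.5)  cross = 14·22.5 − 16.5·18.5 = 9.7500; (r_i+r_j)·cross = 30.5·9.7500 = 297.3750
edge 3: (16.5,22.5)→(17.5,26)  cross = 16.5·26 − 17.5·22.5 = 35.2500; (r_i+r_j)·cross = 34·35.2500 = 1198.5000
edge 4: (17.5,26)→(14.5,39.5)  cross = 17.5·39.5 − 14.5·26 = 314.2500; (r_i+r_j)·cross = 32·314.2500 = 10056.0000
edge 5: (14.5,39.5)→(1.5,26)  cross = 14.5·26 − 1.5·39.5 = 317.7500; (r_i+r_j)·cross = 16·317.7500 = 5084.0000
Σcross = 432.0000 → A = |Σcross|/2 = 216.0000 mm²
Σ(r_i+r_j)·cross = 13385.8750 → first moment M = |Σ|/6 = 2230.9792
R_c = M/A = 2230.9792/216.0000 = 10.3286 mm
θ = 183° = 3.193953 rad
V = θ·R_c·A = 3.193953·10.3286·216.0000 = 7125.642 mm³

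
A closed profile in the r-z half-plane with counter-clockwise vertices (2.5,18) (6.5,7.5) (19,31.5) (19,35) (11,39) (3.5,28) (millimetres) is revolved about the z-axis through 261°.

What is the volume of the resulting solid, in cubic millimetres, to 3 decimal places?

Volume = 12416.919 mm³

Profile (r,z), 6 vertices: (2.5,18) (6.5,7.5) (19,31.5) (19,35) (11,39) (3.5,28)
edge 0: (2.5,18)→(6.5,7.5)  cross = 2.5·7.5 − 6.5·18 = -98.2500; (r_i+r_j)·cross = 9·-98.2500 = -884.2500
edge 1: (6.5,7.5)→(19,31.5)  cross = 6.5·31.5 − 19·7.5 = 62.2500; (r_i+r_j)·cross = 25.5·62.2500 = 1587.3750
edge 2: (19,31.5)→(19,35)  cross = 19·35 − 19·31.5 = 66.5000; (r_i+r_j)·cross = 38·66.5000 = 2527.0000
edge 3: (19,35)→(11,39)  cross = 19·39 − 11·35 = 356.0000; (r_i+r_j)·cross = 30·356.0000 = 10680.0000
edge 4: (11,39)→(3.5,28)  cross = 11·28 − 3.5·39 = 171.5000; (r_i+r_j)·cross = 14.5·171.5000 = 2486.7500
edge 5: (3.5,28)→(2.5,18)  cross = 3.5·18 − 2.5·28 = -7.0000; (r_i+r_j)·cross = 6·-7.0000 = -42.0000
Σcross = 551.0000 → A = |Σcross|/2 = 275.5000 mm²
Σ(r_i+r_j)·cross = 16354.8750 → first moment M = |Σ|/6 = 2725.8125
R_c = M/A = 2725.8125/275.5000 = 9.8941 mm
θ = 261° = 4.555309 rad
V = θ·R_c·A = 4.555309·9.8941·275.5000 = 12416.919 mm³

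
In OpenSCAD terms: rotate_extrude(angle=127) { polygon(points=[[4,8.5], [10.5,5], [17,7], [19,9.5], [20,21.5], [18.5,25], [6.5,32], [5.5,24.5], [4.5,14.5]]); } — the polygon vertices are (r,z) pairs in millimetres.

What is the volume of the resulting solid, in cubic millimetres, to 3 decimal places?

Profile (r,z), 9 vertices: (4,8.5) (10.5,5) (17,7) (19,9.5) (20,21.5) (18.5,25) (6.5,32) (5.5,24.5) (4.5,14.5)
edge 0: (4,8.5)→(10.5,5)  cross = 4·5 − 10.5·8.5 = -69.2500; (r_i+r_j)·cross = 14.5·-69.2500 = -1004.1250
edge 1: (10.5,5)→(17,7)  cross = 10.5·7 − 17·5 = -11.5000; (r_i+r_j)·cross = 27.5·-11.5000 = -316.2500
edge 2: (17,7)→(19,9.5)  cross = 17·9.5 − 19·7 = 28.5000; (r_i+r_j)·cross = 36·28.5000 = 1026.0000
edge 3: (19,9.5)→(20,21.5)  cross = 19·21.5 − 20·9.5 = 218.5000; (r_i+r_j)·cross = 39·218.5000 = 8521.5000
edge 4: (20,21.5)→(18.5,25)  cross = 20·25 − 18.5·21.5 = 102.2500; (r_i+r_j)·cross = 38.5·102.2500 = 3936.6250
edge 5: (18.5,25)→(6.5,32)  cross = 18.5·32 − 6.5·25 = 429.5000; (r_i+r_j)·cross = 25·429.5000 = 10737.5000
edge 6: (6.5,32)→(5.5,24.5)  cross = 6.5·24.5 − 5.5·32 = -16.7500; (r_i+r_j)·cross = 12·-16.7500 = -201.0000
edge 7: (5.5,24.5)→(4.5,14.5)  cross = 5.5·14.5 − 4.5·24.5 = -30.5000; (r_i+r_j)·cross = 10·-30.5000 = -305.0000
edge 8: (4.5,14.5)→(4,8.5)  cross = 4.5·8.5 − 4·14.5 = -19.7500; (r_i+r_j)·cross = 8.5·-19.7500 = -167.8750
Σcross = 631.0000 → A = |Σcross|/2 = 315.5000 mm²
Σ(r_i+r_j)·cross = 22227.3750 → first moment M = |Σ|/6 = 3704.5625
R_c = M/A = 3704.5625/315.5000 = 11.7419 mm
θ = 127° = 2.216568 rad
V = θ·R_c·A = 2.216568·11.7419·315.5000 = 8211.415 mm³

Volume = 8211.415 mm³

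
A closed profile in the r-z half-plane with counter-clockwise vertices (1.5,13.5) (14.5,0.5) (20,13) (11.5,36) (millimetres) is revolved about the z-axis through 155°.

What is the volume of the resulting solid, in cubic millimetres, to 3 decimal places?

Profile (r,z), 4 vertices: (1.5,13.5) (14.5,0.5) (20,13) (11.5,36)
edge 0: (1.5,13.5)→(14.5,0.5)  cross = 1.5·0.5 − 14.5·13.5 = -195.0000; (r_i+r_j)·cross = 16·-195.0000 = -3120.0000
edge 1: (14.5,0.5)→(20,13)  cross = 14.5·13 − 20·0.5 = 178.5000; (r_i+r_j)·cross = 34.5·178.5000 = 6158.2500
edge 2: (20,13)→(11.5,36)  cross = 20·36 − 11.5·13 = 570.5000; (r_i+r_j)·cross = 31.5·570.5000 = 17970.7500
edge 3: (11.5,36)→(1.5,13.5)  cross = 11.5·13.5 − 1.5·36 = 101.2500; (r_i+r_j)·cross = 13·101.2500 = 1316.2500
Σcross = 655.2500 → A = |Σcross|/2 = 327.6250 mm²
Σ(r_i+r_j)·cross = 22325.2500 → first moment M = |Σ|/6 = 3720.8750
R_c = M/A = 3720.8750/327.6250 = 11.3571 mm
θ = 155° = 2.705260 rad
V = θ·R_c·A = 2.705260·11.3571·327.6250 = 10065.936 mm³

Volume = 10065.936 mm³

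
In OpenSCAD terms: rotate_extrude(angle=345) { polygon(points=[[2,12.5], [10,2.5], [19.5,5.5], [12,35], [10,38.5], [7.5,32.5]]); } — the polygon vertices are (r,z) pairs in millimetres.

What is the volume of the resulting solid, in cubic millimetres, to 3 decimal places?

Volume = 21612.385 mm³

Profile (r,z), 6 vertices: (2,12.5) (10,2.5) (19.5,5.5) (12,35) (10,38.5) (7.5,32.5)
edge 0: (2,12.5)→(10,2.5)  cross = 2·2.5 − 10·12.5 = -120.0000; (r_i+r_j)·cross = 12·-120.0000 = -1440.0000
edge 1: (10,2.5)→(19.5,5.5)  cross = 10·5.5 − 19.5·2.5 = 6.2500; (r_i+r_j)·cross = 29.5·6.2500 = 184.3750
edge 2: (19.5,5.5)→(12,35)  cross = 19.5·35 − 12·5.5 = 616.5000; (r_i+r_j)·cross = 31.5·616.5000 = 19419.7500
edge 3: (12,35)→(10,38.5)  cross = 12·38.5 − 10·35 = 112.0000; (r_i+r_j)·cross = 22·112.0000 = 2464.0000
edge 4: (10,38.5)→(7.5,32.5)  cross = 10·32.5 − 7.5·38.5 = 36.2500; (r_i+r_j)·cross = 17.5·36.2500 = 634.3750
edge 5: (7.5,32.5)→(2,12.5)  cross = 7.5·12.5 − 2·32.5 = 28.7500; (r_i+r_j)·cross = 9.5·28.7500 = 273.1250
Σcross = 679.7500 → A = |Σcross|/2 = 339.8750 mm²
Σ(r_i+r_j)·cross = 21535.6250 → first moment M = |Σ|/6 = 3589.2708
R_c = M/A = 3589.2708/339.8750 = 10.5606 mm
θ = 345° = 6.021386 rad
V = θ·R_c·A = 6.021386·10.5606·339.8750 = 21612.385 mm³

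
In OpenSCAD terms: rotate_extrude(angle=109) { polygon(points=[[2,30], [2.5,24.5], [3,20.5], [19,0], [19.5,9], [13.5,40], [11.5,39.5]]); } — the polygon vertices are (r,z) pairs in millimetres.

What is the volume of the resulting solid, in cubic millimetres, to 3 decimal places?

Volume = 7903.835 mm³

Profile (r,z), 7 vertices: (2,30) (2.5,24.5) (3,20.5) (19,0) (19.5,9) (13.5,40) (11.5,39.5)
edge 0: (2,30)→(2.5,24.5)  cross = 2·24.5 − 2.5·30 = -26.0000; (r_i+r_j)·cross = 4.5·-26.0000 = -117.0000
edge 1: (2.5,24.5)→(3,20.5)  cross = 2.5·20.5 − 3·24.5 = -22.2500; (r_i+r_j)·cross = 5.5·-22.2500 = -122.3750
edge 2: (3,20.5)→(19,0)  cross = 3·0 − 19·20.5 = -389.5000; (r_i+r_j)·cross = 22·-389.5000 = -8569.0000
edge 3: (19,0)→(19.5,9)  cross = 19·9 − 19.5·0 = 171.0000; (r_i+r_j)·cross = 38.5·171.0000 = 6583.5000
edge 4: (19.5,9)→(13.5,40)  cross = 19.5·40 − 13.5·9 = 658.5000; (r_i+r_j)·cross = 33·658.5000 = 21730.5000
edge 5: (13.5,40)→(11.5,39.5)  cross = 13.5·39.5 − 11.5·40 = 73.2500; (r_i+r_j)·cross = 25·73.2500 = 1831.2500
edge 6: (11.5,39.5)→(2,30)  cross = 11.5·30 − 2·39.5 = 266.0000; (r_i+r_j)·cross = 13.5·266.0000 = 3591.0000
Σcross = 731.0000 → A = |Σcross|/2 = 365.5000 mm²
Σ(r_i+r_j)·cross = 24927.8750 → first moment M = |Σ|/6 = 4154.6458
R_c = M/A = 4154.6458/365.5000 = 11.3670 mm
θ = 109° = 1.902409 rad
V = θ·R_c·A = 1.902409·11.3670·365.5000 = 7903.835 mm³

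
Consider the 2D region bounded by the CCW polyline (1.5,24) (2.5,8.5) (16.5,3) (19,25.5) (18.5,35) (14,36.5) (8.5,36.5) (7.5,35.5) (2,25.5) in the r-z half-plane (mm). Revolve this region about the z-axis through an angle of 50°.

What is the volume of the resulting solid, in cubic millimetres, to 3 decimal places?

Volume = 4306.709 mm³

Profile (r,z), 9 vertices: (1.5,24) (2.5,8.5) (16.5,3) (19,25.5) (18.5,35) (14,36.5) (8.5,36.5) (7.5,35.5) (2,25.5)
edge 0: (1.5,24)→(2.5,8.5)  cross = 1.5·8.5 − 2.5·24 = -47.2500; (r_i+r_j)·cross = 4·-47.2500 = -189.0000
edge 1: (2.5,8.5)→(16.5,3)  cross = 2.5·3 − 16.5·8.5 = -132.7500; (r_i+r_j)·cross = 19·-132.7500 = -2522.2500
edge 2: (16.5,3)→(19,25.5)  cross = 16.5·25.5 − 19·3 = 363.7500; (r_i+r_j)·cross = 35.5·363.7500 = 12913.1250
edge 3: (19,25.5)→(18.5,35)  cross = 19·35 − 18.5·25.5 = 193.2500; (r_i+r_j)·cross = 37.5·193.2500 = 7246.8750
edge 4: (18.5,35)→(14,36.5)  cross = 18.5·36.5 − 14·35 = 185.2500; (r_i+r_j)·cross = 32.5·185.2500 = 6020.6250
edge 5: (14,36.5)→(8.5,36.5)  cross = 14·36.5 − 8.5·36.5 = 200.7500; (r_i+r_j)·cross = 22.5·200.7500 = 4516.8750
edge 6: (8.5,36.5)→(7.5,35.5)  cross = 8.5·35.5 − 7.5·36.5 = 28.0000; (r_i+r_j)·cross = 16·28.0000 = 448.0000
edge 7: (7.5,35.5)→(2,25.5)  cross = 7.5·25.5 − 2·35.5 = 120.2500; (r_i+r_j)·cross = 9.5·120.2500 = 1142.3750
edge 8: (2,25.5)→(1.5,24)  cross = 2·24 − 1.5·25.5 = 9.7500; (r_i+r_j)·cross = 3.5·9.7500 = 34.1250
Σcross = 921.0000 → A = |Σcross|/2 = 460.5000 mm²
Σ(r_i+r_j)·cross = 29610.7500 → first moment M = |Σ|/6 = 4935.1250
R_c = M/A = 4935.1250/460.5000 = 10.7169 mm
θ = 50° = 0.872665 rad
V = θ·R_c·A = 0.872665·10.7169·460.5000 = 4306.709 mm³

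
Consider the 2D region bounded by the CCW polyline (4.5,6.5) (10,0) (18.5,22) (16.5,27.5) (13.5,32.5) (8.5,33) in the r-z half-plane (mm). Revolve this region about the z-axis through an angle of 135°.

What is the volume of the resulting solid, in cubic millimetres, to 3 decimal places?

Profile (r,z), 6 vertices: (4.5,6.5) (10,0) (18.5,22) (16.5,27.5) (13.5,32.5) (8.5,33)
edge 0: (4.5,6.5)→(10,0)  cross = 4.5·0 − 10·6.5 = -65.0000; (r_i+r_j)·cross = 14.5·-65.0000 = -942.5000
edge 1: (10,0)→(18.5,22)  cross = 10·22 − 18.5·0 = 220.0000; (r_i+r_j)·cross = 28.5·220.0000 = 6270.0000
edge 2: (18.5,22)→(16.5,27.5)  cross = 18.5·27.5 − 16.5·22 = 145.7500; (r_i+r_j)·cross = 35·145.7500 = 5101.2500
edge 3: (16.5,27.5)→(13.5,32.5)  cross = 16.5·32.5 − 13.5·27.5 = 165.0000; (r_i+r_j)·cross = 30·165.0000 = 4950.0000
edge 4: (13.5,32.5)→(8.5,33)  cross = 13.5·33 − 8.5·32.5 = 169.2500; (r_i+r_j)·cross = 22·169.2500 = 3723.5000
edge 5: (8.5,33)→(4.5,6.5)  cross = 8.5·6.5 − 4.5·33 = -93.2500; (r_i+r_j)·cross = 13·-93.2500 = -1212.2500
Σcross = 541.7500 → A = |Σcross|/2 = 270.8750 mm²
Σ(r_i+r_j)·cross = 17890.0000 → first moment M = |Σ|/6 = 2981.6667
R_c = M/A = 2981.6667/270.8750 = 11.0075 mm
θ = 135° = 2.356194 rad
V = θ·R_c·A = 2.356194·11.0075·270.8750 = 7025.387 mm³

Volume = 7025.387 mm³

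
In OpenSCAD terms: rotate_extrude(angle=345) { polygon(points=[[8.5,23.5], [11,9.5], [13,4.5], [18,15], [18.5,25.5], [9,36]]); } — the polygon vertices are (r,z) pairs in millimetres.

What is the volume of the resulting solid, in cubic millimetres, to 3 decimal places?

Volume = 15321.040 mm³

Profile (r,z), 6 vertices: (8.5,23.5) (11,9.5) (13,4.5) (18,15) (18.5,25.5) (9,36)
edge 0: (8.5,23.5)→(11,9.5)  cross = 8.5·9.5 − 11·23.5 = -177.7500; (r_i+r_j)·cross = 19.5·-177.7500 = -3466.1250
edge 1: (11,9.5)→(13,4.5)  cross = 11·4.5 − 13·9.5 = -74.0000; (r_i+r_j)·cross = 24·-74.0000 = -1776.0000
edge 2: (13,4.5)→(18,15)  cross = 13·15 − 18·4.5 = 114.0000; (r_i+r_j)·cross = 31·114.0000 = 3534.0000
edge 3: (18,15)→(18.5,25.5)  cross = 18·25.5 − 18.5·15 = 181.5000; (r_i+r_j)·cross = 36.5·181.5000 = 6624.7500
edge 4: (18.5,25.5)→(9,36)  cross = 18.5·36 − 9·25.5 = 436.5000; (r_i+r_j)·cross = 27.5·436.5000 = 12003.7500
edge 5: (9,36)→(8.5,23.5)  cross = 9·23.5 − 8.5·36 = -94.5000; (r_i+r_j)·cross = 17.5·-94.5000 = -1653.7500
Σcross = 385.7500 → A = |Σcross|/2 = 192.8750 mm²
Σ(r_i+r_j)·cross = 15266.6250 → first moment M = |Σ|/6 = 2544.4375
R_c = M/A = 2544.4375/192.8750 = 13.1922 mm
θ = 345° = 6.021386 rad
V = θ·R_c·A = 6.021386·13.1922·192.8750 = 15321.040 mm³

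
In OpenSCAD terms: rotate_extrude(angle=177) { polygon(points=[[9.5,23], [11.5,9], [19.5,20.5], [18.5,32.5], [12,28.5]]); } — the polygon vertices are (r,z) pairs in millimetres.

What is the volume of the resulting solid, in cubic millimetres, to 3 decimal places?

Volume = 6219.012 mm³

Profile (r,z), 5 vertices: (9.5,23) (11.5,9) (19.5,20.5) (18.5,32.5) (12,28.5)
edge 0: (9.5,23)→(11.5,9)  cross = 9.5·9 − 11.5·23 = -179.0000; (r_i+r_j)·cross = 21·-179.0000 = -3759.0000
edge 1: (11.5,9)→(19.5,20.5)  cross = 11.5·20.5 − 19.5·9 = 60.2500; (r_i+r_j)·cross = 31·60.2500 = 1867.7500
edge 2: (19.5,20.5)→(18.5,32.5)  cross = 19.5·32.5 − 18.5·20.5 = 254.5000; (r_i+r_j)·cross = 38·254.5000 = 9671.0000
edge 3: (18.5,32.5)→(12,28.5)  cross = 18.5·28.5 − 12·32.5 = 137.2500; (r_i+r_j)·cross = 30.5·137.2500 = 4186.1250
edge 4: (12,28.5)→(9.5,23)  cross = 12·23 − 9.5·28.5 = 5.2500; (r_i+r_j)·cross = 21.5·5.2500 = 112.8750
Σcross = 278.2500 → A = |Σcross|/2 = 139.1250 mm²
Σ(r_i+r_j)·cross = 12078.7500 → first moment M = |Σ|/6 = 2013.1250
R_c = M/A = 2013.1250/139.1250 = 14.4699 mm
θ = 177° = 3.089233 rad
V = θ·R_c·A = 3.089233·14.4699·139.1250 = 6219.012 mm³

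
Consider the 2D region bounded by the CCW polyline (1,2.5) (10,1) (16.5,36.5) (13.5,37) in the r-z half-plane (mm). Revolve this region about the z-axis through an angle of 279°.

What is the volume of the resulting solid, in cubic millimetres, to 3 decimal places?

Volume = 10109.524 mm³

Profile (r,z), 4 vertices: (1,2.5) (10,1) (16.5,36.5) (13.5,37)
edge 0: (1,2.5)→(10,1)  cross = 1·1 − 10·2.5 = -24.0000; (r_i+r_j)·cross = 11·-24.0000 = -264.0000
edge 1: (10,1)→(16.5,36.5)  cross = 10·36.5 − 16.5·1 = 348.5000; (r_i+r_j)·cross = 26.5·348.5000 = 9235.2500
edge 2: (16.5,36.5)→(13.5,37)  cross = 16.5·37 − 13.5·36.5 = 117.7500; (r_i+r_j)·cross = 30·117.7500 = 3532.5000
edge 3: (13.5,37)→(1,2.5)  cross = 13.5·2.5 − 1·37 = -3.2500; (r_i+r_j)·cross = 14.5·-3.2500 = -47.1250
Σcross = 439.0000 → A = |Σcross|/2 = 219.5000 mm²
Σ(r_i+r_j)·cross = 12456.6250 → first moment M = |Σ|/6 = 2076.1042
R_c = M/A = 2076.1042/219.5000 = 9.4583 mm
θ = 279° = 4.869469 rad
V = θ·R_c·A = 4.869469·9.4583·219.5000 = 10109.524 mm³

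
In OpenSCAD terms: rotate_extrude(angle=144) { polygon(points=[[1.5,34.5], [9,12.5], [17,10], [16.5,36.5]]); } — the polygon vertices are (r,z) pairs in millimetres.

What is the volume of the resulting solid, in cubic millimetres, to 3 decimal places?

Profile (r,z), 4 vertices: (1.5,34.5) (9,12.5) (17,10) (16.5,36.5)
edge 0: (1.5,34.5)→(9,12.5)  cross = 1.5·12.5 − 9·34.5 = -291.7500; (r_i+r_j)·cross = 10.5·-291.7500 = -3063.3750
edge 1: (9,12.5)→(17,10)  cross = 9·10 − 17·12.5 = -122.5000; (r_i+r_j)·cross = 26·-122.5000 = -3185.0000
edge 2: (17,10)→(16.5,36.5)  cross = 17·36.5 − 16.5·10 = 455.5000; (r_i+r_j)·cross = 33.5·455.5000 = 15259.2500
edge 3: (16.5,36.5)→(1.5,34.5)  cross = 16.5·34.5 − 1.5·36.5 = 514.5000; (r_i+r_j)·cross = 18·514.5000 = 9261.0000
Σcross = 555.7500 → A = |Σcross|/2 = 277.8750 mm²
Σ(r_i+r_j)·cross = 18271.8750 → first moment M = |Σ|/6 = 3045.3125
R_c = M/A = 3045.3125/277.8750 = 10.9593 mm
θ = 144° = 2.513274 rad
V = θ·R_c·A = 2.513274·10.9593·277.8750 = 7653.705 mm³

Volume = 7653.705 mm³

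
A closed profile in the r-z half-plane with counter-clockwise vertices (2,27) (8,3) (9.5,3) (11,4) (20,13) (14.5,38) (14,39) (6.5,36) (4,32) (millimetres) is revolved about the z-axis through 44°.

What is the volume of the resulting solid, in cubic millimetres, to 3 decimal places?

Volume = 3407.051 mm³

Profile (r,z), 9 vertices: (2,27) (8,3) (9.5,3) (11,4) (20,13) (14.5,38) (14,39) (6.5,36) (4,32)
edge 0: (2,27)→(8,3)  cross = 2·3 − 8·27 = -210.0000; (r_i+r_j)·cross = 10·-210.0000 = -2100.0000
edge 1: (8,3)→(9.5,3)  cross = 8·3 − 9.5·3 = -4.5000; (r_i+r_j)·cross = 17.5·-4.5000 = -78.7500
edge 2: (9.5,3)→(11,4)  cross = 9.5·4 − 11·3 = 5.0000; (r_i+r_j)·cross = 20.5·5.0000 = 102.5000
edge 3: (11,4)→(20,13)  cross = 11·13 − 20·4 = 63.0000; (r_i+r_j)·cross = 31·63.0000 = 1953.0000
edge 4: (20,13)→(14.5,38)  cross = 20·38 − 14.5·13 = 571.5000; (r_i+r_j)·cross = 34.5·571.5000 = 19716.7500
edge 5: (14.5,38)→(14,39)  cross = 14.5·39 − 14·38 = 33.5000; (r_i+r_j)·cross = 28.5·33.5000 = 954.7500
edge 6: (14,39)→(6.5,36)  cross = 14·36 − 6.5·39 = 250.5000; (r_i+r_j)·cross = 20.5·250.5000 = 5135.2500
edge 7: (6.5,36)→(4,32)  cross = 6.5·32 − 4·36 = 64.0000; (r_i+r_j)·cross = 10.5·64.0000 = 672.0000
edge 8: (4,32)→(2,27)  cross = 4·27 − 2·32 = 44.0000; (r_i+r_j)·cross = 6·44.0000 = 264.0000
Σcross = 817.0000 → A = |Σcross|/2 = 408.5000 mm²
Σ(r_i+r_j)·cross = 26619.5000 → first moment M = |Σ|/6 = 4436.5833
R_c = M/A = 4436.5833/408.5000 = 10.8607 mm
θ = 44° = 0.767945 rad
V = θ·R_c·A = 0.767945·10.8607·408.5000 = 3407.051 mm³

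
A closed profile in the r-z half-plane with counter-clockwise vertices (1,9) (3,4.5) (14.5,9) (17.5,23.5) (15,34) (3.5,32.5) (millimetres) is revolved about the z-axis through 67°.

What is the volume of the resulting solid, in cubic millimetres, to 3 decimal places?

Profile (r,z), 6 vertices: (1,9) (3,4.5) (14.5,9) (17.5,23.5) (15,34) (3.5,32.5)
edge 0: (1,9)→(3,4.5)  cross = 1·4.5 − 3·9 = -22.5000; (r_i+r_j)·cross = 4·-22.5000 = -90.0000
edge 1: (3,4.5)→(14.5,9)  cross = 3·9 − 14.5·4.5 = -38.2500; (r_i+r_j)·cross = 17.5·-38.2500 = -669.3750
edge 2: (14.5,9)→(17.5,23.5)  cross = 14.5·23.5 − 17.5·9 = 183.2500; (r_i+r_j)·cross = 32·183.2500 = 5864.0000
edge 3: (17.5,23.5)→(15,34)  cross = 17.5·34 − 15·23.5 = 242.5000; (r_i+r_j)·cross = 32.5·242.5000 = 7881.2500
edge 4: (15,34)→(3.5,32.5)  cross = 15·32.5 − 3.5·34 = 368.5000; (r_i+r_j)·cross = 18.5·368.5000 = 6817.2500
edge 5: (3.5,32.5)→(1,9)  cross = 3.5·9 − 1·32.5 = -1.0000; (r_i+r_j)·cross = 4.5·-1.0000 = -4.5000
Σcross = 732.5000 → A = |Σcross|/2 = 366.2500 mm²
Σ(r_i+r_j)·cross = 19798.6250 → first moment M = |Σ|/6 = 3299.7708
R_c = M/A = 3299.7708/366.2500 = 9.0096 mm
θ = 67° = 1.169371 rad
V = θ·R_c·A = 1.169371·9.0096·366.2500 = 3858.655 mm³

Volume = 3858.655 mm³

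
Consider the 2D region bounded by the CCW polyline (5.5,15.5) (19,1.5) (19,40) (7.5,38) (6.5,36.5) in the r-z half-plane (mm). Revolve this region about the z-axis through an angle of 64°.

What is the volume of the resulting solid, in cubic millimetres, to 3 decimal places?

Profile (r,z), 5 vertices: (5.5,15.5) (19,1.5) (19,40) (7.5,38) (6.5,36.5)
edge 0: (5.5,15.5)→(19,1.5)  cross = 5.5·1.5 − 19·15.5 = -286.2500; (r_i+r_j)·cross = 24.5·-286.2500 = -7013.1250
edge 1: (19,1.5)→(19,40)  cross = 19·40 − 19·1.5 = 731.5000; (r_i+r_j)·cross = 38·731.5000 = 27797.0000
edge 2: (19,40)→(7.5,38)  cross = 19·38 − 7.5·40 = 422.0000; (r_i+r_j)·cross = 26.5·422.0000 = 11183.0000
edge 3: (7.5,38)→(6.5,36.5)  cross = 7.5·36.5 − 6.5·38 = 26.7500; (r_i+r_j)·cross = 14·26.7500 = 374.5000
edge 4: (6.5,36.5)→(5.5,15.5)  cross = 6.5·15.5 − 5.5·36.5 = -100.0000; (r_i+r_j)·cross = 12·-100.0000 = -1200.0000
Σcross = 794.0000 → A = |Σcross|/2 = 397.0000 mm²
Σ(r_i+r_j)·cross = 31141.3750 → first moment M = |Σ|/6 = 5190.2292
R_c = M/A = 5190.2292/397.0000 = 13.0736 mm
θ = 64° = 1.117011 rad
V = θ·R_c·A = 1.117011·13.0736·397.0000 = 5797.542 mm³

Volume = 5797.542 mm³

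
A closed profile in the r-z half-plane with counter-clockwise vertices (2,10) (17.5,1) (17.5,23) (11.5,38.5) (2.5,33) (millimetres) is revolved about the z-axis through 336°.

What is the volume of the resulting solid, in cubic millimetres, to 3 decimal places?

Profile (r,z), 5 vertices: (2,10) (17.5,1) (17.5,23) (11.5,38.5) (2.5,33)
edge 0: (2,10)→(17.5,1)  cross = 2·1 − 17.5·10 = -173.0000; (r_i+r_j)·cross = 19.5·-173.0000 = -3373.5000
edge 1: (17.5,1)→(17.5,23)  cross = 17.5·23 − 17.5·1 = 385.0000; (r_i+r_j)·cross = 35·385.0000 = 13475.0000
edge 2: (17.5,23)→(11.5,38.5)  cross = 17.5·38.5 − 11.5·23 = 409.2500; (r_i+r_j)·cross = 29·409.2500 = 11868.2500
edge 3: (11.5,38.5)→(2.5,33)  cross = 11.5·33 − 2.5·38.5 = 283.2500; (r_i+r_j)·cross = 14·283.2500 = 3965.5000
edge 4: (2.5,33)→(2,10)  cross = 2.5·10 − 2·33 = -41.0000; (r_i+r_j)·cross = 4.5·-41.0000 = -184.5000
Σcross = 863.5000 → A = |Σcross|/2 = 431.7500 mm²
Σ(r_i+r_j)·cross = 25750.7500 → first moment M = |Σ|/6 = 4291.7917
R_c = M/A = 4291.7917/431.7500 = 9.9405 mm
θ = 336° = 5.864306 rad
V = θ·R_c·A = 5.864306·9.9405·431.7500 = 25168.381 mm³

Volume = 25168.381 mm³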